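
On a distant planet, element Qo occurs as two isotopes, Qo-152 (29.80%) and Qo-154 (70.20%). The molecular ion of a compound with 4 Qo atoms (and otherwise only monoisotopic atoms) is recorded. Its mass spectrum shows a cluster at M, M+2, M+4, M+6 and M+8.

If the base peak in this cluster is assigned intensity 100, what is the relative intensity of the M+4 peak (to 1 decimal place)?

Term probabilities: M 0.0079, M+2 0.0743, M+4 0.2626, M+6 0.4124, M+8 0.2429. Base peak = M+6.
P(M+6) = C(4,3) × 0.2980^1 × 0.7020^3 = 4 × 0.2980 × 0.34594841 = 0.412371 (base)
P(M+4) = C(4,2) × 0.2980^2 × 0.7020^2 = 6 × 0.088804 × 0.492804 = 0.262578
Relative intensity = 0.262578 / 0.412371 × 100 = 63.7

63.7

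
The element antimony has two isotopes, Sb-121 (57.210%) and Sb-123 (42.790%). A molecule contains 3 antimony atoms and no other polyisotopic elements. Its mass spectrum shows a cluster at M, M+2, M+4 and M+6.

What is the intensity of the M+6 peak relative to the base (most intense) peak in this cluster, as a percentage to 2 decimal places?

Term probabilities: M 0.1872, M+2 0.4202, M+4 0.3143, M+6 0.0783. Base peak = M+2.
P(M+2) = C(3,1) × 0.57210^2 × 0.42790^1 = 3 × 0.32729841 × 0.4279 = 0.420153 (base)
P(M+6) = C(3,3) × 0.57210^0 × 0.42790^3 = 1 × 1.0000 × 0.07834781 = 0.078348
Relative intensity = 0.078348 / 0.420153 × 100 = 18.65

18.65%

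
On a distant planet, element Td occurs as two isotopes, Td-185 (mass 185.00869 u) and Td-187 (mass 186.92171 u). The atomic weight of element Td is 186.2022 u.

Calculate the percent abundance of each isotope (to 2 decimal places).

Td-185: 37.61%, Td-187: 62.39%

With x = fraction of Td-185 (so Td-187 is 1 − x):
185.00869·x + 186.92171·(1 − x) = 186.2022
(185.00869 − 186.92171)·x = 186.2022 − 186.92171
x = -0.71951 / -1.91302 = 0.37611 → 37.61% Td-185, 62.39% Td-187.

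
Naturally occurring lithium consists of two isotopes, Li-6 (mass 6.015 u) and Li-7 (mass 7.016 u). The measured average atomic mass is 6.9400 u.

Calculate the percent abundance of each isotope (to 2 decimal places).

Li-6: 7.59%, Li-7: 92.41%

Writing the weighted mean with unknown fraction x of Li-6:
6.015·x + 7.016·(1 − x) = 6.9400
(6.015 − 7.016)·x = 6.9400 − 7.016
x = -0.0760 / -1.001 = 0.07592 → 7.59% Li-6, 92.41% Li-7.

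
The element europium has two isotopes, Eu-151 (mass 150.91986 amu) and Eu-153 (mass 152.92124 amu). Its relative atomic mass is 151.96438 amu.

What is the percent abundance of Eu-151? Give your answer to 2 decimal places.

With x = fraction of Eu-151 (so Eu-153 is 1 − x):
150.91986·x + 152.92124·(1 − x) = 151.96438
(150.91986 − 152.92124)·x = 151.96438 − 152.92124
x = -0.95686 / -2.00138 = 0.47810 → 47.81% Eu-151, 52.19% Eu-153.

47.81%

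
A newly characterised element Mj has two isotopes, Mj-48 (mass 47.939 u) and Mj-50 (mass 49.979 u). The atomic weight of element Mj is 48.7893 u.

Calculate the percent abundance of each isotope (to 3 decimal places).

Let x be the fractional abundance of Mj-48; then Mj-50 has abundance 1 − x.
47.939·x + 49.979·(1 − x) = 48.7893
(47.939 − 49.979)·x = 48.7893 − 49.979
x = -1.1897 / -2.040 = 0.58319 → 58.319% Mj-48, 41.681% Mj-50.

Mj-48: 58.319%, Mj-50: 41.681%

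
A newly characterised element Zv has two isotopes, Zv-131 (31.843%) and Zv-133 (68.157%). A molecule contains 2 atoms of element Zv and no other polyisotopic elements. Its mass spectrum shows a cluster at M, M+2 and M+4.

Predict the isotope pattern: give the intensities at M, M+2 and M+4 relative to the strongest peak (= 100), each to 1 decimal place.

Each Zv atom is independently Zv-131 (p = 0.31843) or Zv-133 (q = 0.68157); the cluster is the binomial expansion (p + q)^2.
P(M) = 0.31843^2 = 0.101398
P(M+2) = 2 × 0.31843^1 × 0.68157^1 = 0.434065
P(M+4) = 0.68157^2 = 0.464538
The M+4 peak is largest (0.464538); scaling to 100 gives 21.8 : 93.4 : 100.0.

21.8 : 93.4 : 100.0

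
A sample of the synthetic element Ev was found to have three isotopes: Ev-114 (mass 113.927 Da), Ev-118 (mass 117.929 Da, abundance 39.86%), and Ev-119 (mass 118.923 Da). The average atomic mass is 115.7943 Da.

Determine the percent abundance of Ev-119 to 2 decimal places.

5.45%

The remaining 60.14% is split between Ev-114 (fraction x) and Ev-119 (fraction 0.6014 − x).
Substituting: 113.927x + 118.923(0.6014 − x) = 68.7878006
(113.927 − 118.923)x = -2.7324916  ⇒  x = 0.54694, y = 0.05446
Ev-114: 54.69%, Ev-119: 5.45%.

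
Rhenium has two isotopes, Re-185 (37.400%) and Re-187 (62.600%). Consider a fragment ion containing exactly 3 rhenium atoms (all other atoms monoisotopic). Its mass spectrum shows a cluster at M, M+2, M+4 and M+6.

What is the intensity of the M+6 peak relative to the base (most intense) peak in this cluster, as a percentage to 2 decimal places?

Term probabilities: M 0.0523, M+2 0.2627, M+4 0.4397, M+6 0.2453. Base peak = M+4.
P(M+4) = C(3,2) × 0.37400^1 × 0.62600^2 = 3 × 0.3740 × 0.391876 = 0.439685 (base)
P(M+6) = C(3,3) × 0.37400^0 × 0.62600^3 = 1 × 1.0000 × 0.24531438 = 0.245314
Relative intensity = 0.245314 / 0.439685 × 100 = 55.79

55.79%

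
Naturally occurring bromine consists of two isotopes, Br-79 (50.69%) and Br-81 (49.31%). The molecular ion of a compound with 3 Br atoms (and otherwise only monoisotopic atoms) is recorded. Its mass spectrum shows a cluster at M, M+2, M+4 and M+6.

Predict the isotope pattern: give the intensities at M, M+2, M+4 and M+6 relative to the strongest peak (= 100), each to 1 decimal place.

34.3 : 100.0 : 97.3 : 31.5

Expanding (0.5069 + 0.4931)^3:
P(M) = 0.5069^3 = 0.130247
P(M+2) = 3 × 0.5069^2 × 0.4931^1 = 0.380103
P(M+4) = 3 × 0.5069^1 × 0.4931^2 = 0.369755
P(M+6) = 0.4931^3 = 0.119896
The M+2 peak is largest (0.380103); scaling to 100 gives 34.3 : 100.0 : 97.3 : 31.5.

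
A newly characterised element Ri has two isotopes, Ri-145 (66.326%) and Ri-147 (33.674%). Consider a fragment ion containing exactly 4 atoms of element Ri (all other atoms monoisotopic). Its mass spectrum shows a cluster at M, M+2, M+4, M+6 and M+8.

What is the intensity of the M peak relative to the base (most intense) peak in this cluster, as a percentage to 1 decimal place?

49.2%

Term probabilities: M 0.1935, M+2 0.3930, M+4 0.2993, M+6 0.1013, M+8 0.0129. Base peak = M+2.
P(M+2) = C(4,1) × 0.66326^3 × 0.33674^1 = 4 × 0.29177725 × 0.33674 = 0.393012 (base)
P(M) = C(4,0) × 0.66326^4 × 0.33674^0 = 1 × 0.19352418 × 1.0000 = 0.193524
Relative intensity = 0.193524 / 0.393012 × 100 = 49.2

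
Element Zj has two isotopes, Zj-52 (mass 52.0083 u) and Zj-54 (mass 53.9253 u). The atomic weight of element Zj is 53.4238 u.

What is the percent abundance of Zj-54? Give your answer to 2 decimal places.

With x = fraction of Zj-52 (so Zj-54 is 1 − x):
52.0083·x + 53.9253·(1 − x) = 53.4238
(52.0083 − 53.9253)·x = 53.4238 − 53.9253
x = -0.5015 / -1.9170 = 0.26161 → 26.16% Zj-52, 73.84% Zj-54.

73.84%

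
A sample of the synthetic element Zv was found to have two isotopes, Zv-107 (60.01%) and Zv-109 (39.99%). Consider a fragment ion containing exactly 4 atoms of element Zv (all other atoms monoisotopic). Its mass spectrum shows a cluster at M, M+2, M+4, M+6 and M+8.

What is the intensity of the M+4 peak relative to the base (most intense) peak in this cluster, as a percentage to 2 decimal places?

99.96%

Term probabilities: M 0.1297, M+2 0.3457, M+4 0.3455, M+6 0.1535, M+8 0.0256. Base peak = M+2.
P(M+2) = C(4,1) × 0.6001^3 × 0.3999^1 = 4 × 0.21610802 × 0.3999 = 0.345686 (base)
P(M+4) = C(4,2) × 0.6001^2 × 0.3999^2 = 6 × 0.36012001 × 0.15992001 = 0.345542
Relative intensity = 0.345542 / 0.345686 × 100 = 99.96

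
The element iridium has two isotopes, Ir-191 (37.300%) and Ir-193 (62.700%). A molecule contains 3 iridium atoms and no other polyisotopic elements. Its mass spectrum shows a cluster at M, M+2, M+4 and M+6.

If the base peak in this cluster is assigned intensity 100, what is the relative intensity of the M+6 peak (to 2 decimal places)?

56.03

(0.37300 + 0.62700)^3 gives M 0.0519, M+2 0.2617, M+4 0.4399, M+6 0.2465; the largest is M+4.
P(M+4) = C(3,2) × 0.37300^1 × 0.62700^2 = 3 × 0.3730 × 0.393129 = 0.439911 (base)
P(M+6) = C(3,3) × 0.37300^0 × 0.62700^3 = 1 × 1.0000 × 0.24649188 = 0.246492
Relative intensity = 0.246492 / 0.439911 × 100 = 56.03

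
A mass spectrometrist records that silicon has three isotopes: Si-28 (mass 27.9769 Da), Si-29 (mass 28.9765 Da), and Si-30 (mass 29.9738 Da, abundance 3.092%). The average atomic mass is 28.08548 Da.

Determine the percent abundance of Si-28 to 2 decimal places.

92.22%

The remaining 96.908% is split between Si-28 (fraction x) and Si-29 (fraction 0.96908 − x).
Substituting: 27.9769x + 28.9765(0.96908 − x) = 27.158690104
(27.9769 − 28.9765)x = -0.921856516  ⇒  x = 0.92223, y = 0.04685
Si-28: 92.22%, Si-29: 4.69%.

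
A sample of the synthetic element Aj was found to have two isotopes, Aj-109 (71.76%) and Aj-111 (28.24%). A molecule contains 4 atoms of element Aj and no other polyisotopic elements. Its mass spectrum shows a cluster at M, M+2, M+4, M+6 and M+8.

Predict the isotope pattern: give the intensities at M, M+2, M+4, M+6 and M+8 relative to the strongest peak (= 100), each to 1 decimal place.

Expanding (0.7176 + 0.2824)^4:
P(M) = 0.7176^4 = 0.265173
P(M+2) = 4 × 0.7176^3 × 0.2824^1 = 0.417419
P(M+4) = 6 × 0.7176^2 × 0.2824^2 = 0.246403
P(M+6) = 4 × 0.7176^1 × 0.2824^3 = 0.064645
P(M+8) = 0.2824^4 = 0.006360
The M+2 peak is largest (0.417419); scaling to 100 gives 63.5 : 100.0 : 59.0 : 15.5 : 1.5.

63.5 : 100.0 : 59.0 : 15.5 : 1.5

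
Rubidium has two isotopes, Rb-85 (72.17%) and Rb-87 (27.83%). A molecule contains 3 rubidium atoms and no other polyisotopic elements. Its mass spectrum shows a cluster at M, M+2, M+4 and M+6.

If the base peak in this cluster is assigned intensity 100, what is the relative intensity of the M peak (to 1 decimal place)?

86.4

Binomial terms of (0.7217 + 0.2783)^3: M 0.3759, M+2 0.4349, M+4 0.1677, M+6 0.0216 → M+2 is the base peak.
P(M+2) = C(3,1) × 0.7217^2 × 0.2783^1 = 3 × 0.52085089 × 0.2783 = 0.434858 (base)
P(M) = C(3,0) × 0.7217^3 × 0.2783^0 = 1 × 0.37589809 × 1.0000 = 0.375898
Relative intensity = 0.375898 / 0.434858 × 100 = 86.4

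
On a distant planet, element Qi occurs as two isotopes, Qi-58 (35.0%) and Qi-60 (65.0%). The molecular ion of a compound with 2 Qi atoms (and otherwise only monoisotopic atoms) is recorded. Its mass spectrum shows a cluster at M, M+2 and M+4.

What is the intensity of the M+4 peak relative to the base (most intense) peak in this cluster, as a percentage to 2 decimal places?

92.86%

(0.350 + 0.650)^2 gives M 0.1225, M+2 0.4550, M+4 0.4225; the largest is M+2.
P(M+2) = C(2,1) × 0.350^1 × 0.650^1 = 2 × 0.3500 × 0.6500 = 0.455000 (base)
P(M+4) = C(2,2) × 0.350^0 × 0.650^2 = 1 × 1.0000 × 0.4225 = 0.422500
Relative intensity = 0.422500 / 0.455000 × 100 = 92.86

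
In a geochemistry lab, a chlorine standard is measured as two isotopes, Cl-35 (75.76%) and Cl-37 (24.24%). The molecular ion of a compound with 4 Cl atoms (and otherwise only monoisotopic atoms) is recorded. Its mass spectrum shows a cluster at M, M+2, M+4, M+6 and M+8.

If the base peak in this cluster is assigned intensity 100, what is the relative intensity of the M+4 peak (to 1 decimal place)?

Binomial terms of (0.7576 + 0.2424)^4: M 0.3294, M+2 0.4216, M+4 0.2023, M+6 0.0432, M+8 0.0035 → M+2 is the base peak.
P(M+2) = C(4,1) × 0.7576^3 × 0.2424^1 = 4 × 0.4348304 × 0.2424 = 0.421612 (base)
P(M+4) = C(4,2) × 0.7576^2 × 0.2424^2 = 6 × 0.57395776 × 0.05875776 = 0.202347
Relative intensity = 0.202347 / 0.421612 × 100 = 48.0

48.0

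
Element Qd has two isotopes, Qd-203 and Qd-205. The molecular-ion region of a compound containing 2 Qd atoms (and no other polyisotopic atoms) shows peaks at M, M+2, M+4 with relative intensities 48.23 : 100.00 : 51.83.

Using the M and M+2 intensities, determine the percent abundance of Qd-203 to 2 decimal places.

Write p for the Qd-203 fraction. I(M+2)/I(M) = [C(2,1)·p^1·(1−p)] / p^2 = 2·(1−p)/p = 100.00/48.23 = 2.0734
(1−p)/p = 2.0734/2 = 1.0367  ⇒  p = 1/(1 + 1.0367) = 0.4910
Qd-203: 49.10%, Qd-205: 50.90%.

49.10%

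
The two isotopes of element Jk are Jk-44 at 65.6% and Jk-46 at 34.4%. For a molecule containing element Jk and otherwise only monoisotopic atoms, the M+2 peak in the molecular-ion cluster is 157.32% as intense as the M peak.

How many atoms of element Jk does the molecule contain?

For n independent Jk atoms, I(M+2)/I(M) = n · (abundance Jk-46) / (abundance Jk-44) = n · 0.344/0.656.
n = 1.5732 × 0.656/0.344 = 3.00 ≈ 3

3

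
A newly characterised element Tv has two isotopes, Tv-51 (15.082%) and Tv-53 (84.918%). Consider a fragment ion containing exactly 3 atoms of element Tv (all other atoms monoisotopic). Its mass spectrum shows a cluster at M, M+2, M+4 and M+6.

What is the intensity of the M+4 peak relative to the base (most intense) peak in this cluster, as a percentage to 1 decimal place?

53.3%

(0.15082 + 0.84918)^3 gives M 0.0034, M+2 0.0579, M+4 0.3263, M+6 0.6123; the largest is M+6.
P(M+6) = C(3,3) × 0.15082^0 × 0.84918^3 = 1 × 1.0000 × 0.61234936 = 0.612349 (base)
P(M+4) = C(3,2) × 0.15082^1 × 0.84918^2 = 3 × 0.15082 × 0.72110667 = 0.326272
Relative intensity = 0.326272 / 0.612349 × 100 = 53.3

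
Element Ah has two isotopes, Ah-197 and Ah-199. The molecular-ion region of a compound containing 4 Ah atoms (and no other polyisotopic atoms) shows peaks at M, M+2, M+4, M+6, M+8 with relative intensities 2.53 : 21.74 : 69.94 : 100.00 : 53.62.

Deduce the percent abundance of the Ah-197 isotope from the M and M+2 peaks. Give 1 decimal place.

31.8%

Let p = fractional abundance of Ah-197. I(M+2)/I(M) = [C(4,1)·p^3·(1−p)] / p^4 = 4·(1−p)/p = 21.74/2.53 = 8.5929
(1−p)/p = 8.5929/4 = 2.1482  ⇒  p = 1/(1 + 2.1482) = 0.3176
Ah-197: 31.8%, Ah-199: 68.2%.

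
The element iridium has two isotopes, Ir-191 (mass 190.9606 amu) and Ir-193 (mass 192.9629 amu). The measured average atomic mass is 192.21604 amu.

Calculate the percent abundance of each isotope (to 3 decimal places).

Ir-191: 37.300%, Ir-193: 62.700%

With x = fraction of Ir-191 (so Ir-193 is 1 − x):
190.9606·x + 192.9629·(1 − x) = 192.21604
(190.9606 − 192.9629)·x = 192.21604 − 192.9629
x = -0.74686 / -2.0023 = 0.37300 → 37.300% Ir-191, 62.700% Ir-193.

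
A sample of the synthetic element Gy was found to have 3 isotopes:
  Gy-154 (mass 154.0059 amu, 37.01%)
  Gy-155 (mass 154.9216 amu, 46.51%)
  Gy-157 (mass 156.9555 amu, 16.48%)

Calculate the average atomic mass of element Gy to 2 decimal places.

154.92 amu

Average mass = Σ (abundance × isotope mass) = 0.3701 × 154.0059 + 0.4651 × 154.9216 + 0.1648 × 156.9555
= 56.99758 + 72.05404 + 25.86627 = 154.91789 amu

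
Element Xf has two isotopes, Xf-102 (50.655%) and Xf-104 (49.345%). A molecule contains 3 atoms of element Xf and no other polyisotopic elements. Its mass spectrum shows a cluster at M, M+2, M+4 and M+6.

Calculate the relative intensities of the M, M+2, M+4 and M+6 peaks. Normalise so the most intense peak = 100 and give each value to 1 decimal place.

Expanding (0.50655 + 0.49345)^3:
P(M) = 0.50655^3 = 0.129977
P(M+2) = 3 × 0.50655^2 × 0.49345^1 = 0.379847
P(M+4) = 3 × 0.50655^1 × 0.49345^2 = 0.370024
P(M+6) = 0.49345^3 = 0.120152
The M+2 peak is largest (0.379847); scaling to 100 gives 34.2 : 100.0 : 97.4 : 31.6.

34.2 : 100.0 : 97.4 : 31.6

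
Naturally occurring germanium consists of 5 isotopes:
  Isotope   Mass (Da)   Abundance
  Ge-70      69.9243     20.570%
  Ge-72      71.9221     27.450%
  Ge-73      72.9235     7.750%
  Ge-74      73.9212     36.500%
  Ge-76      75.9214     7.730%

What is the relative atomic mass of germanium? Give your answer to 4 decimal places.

72.6276 Da

Average mass = Σ (abundance × isotope mass) = 0.20570 × 69.9243 + 0.27450 × 71.9221 + 0.07750 × 72.9235 + 0.36500 × 73.9212 + 0.07730 × 75.9214
= 14.38343 + 19.74262 + 5.65157 + 26.98124 + 5.86872 = 72.62758 Da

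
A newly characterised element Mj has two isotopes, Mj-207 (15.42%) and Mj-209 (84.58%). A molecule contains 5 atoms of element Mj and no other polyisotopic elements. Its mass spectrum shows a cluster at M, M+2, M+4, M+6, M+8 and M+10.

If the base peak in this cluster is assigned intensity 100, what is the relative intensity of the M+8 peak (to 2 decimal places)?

Binomial terms of (0.1542 + 0.8458)^5: M 0.0001, M+2 0.0024, M+4 0.0262, M+6 0.1439, M+8 0.3946, M+10 0.4329 → M+10 is the base peak.
P(M+10) = C(5,5) × 0.1542^0 × 0.8458^5 = 1 × 1.0000 × 0.43285098 = 0.432851 (base)
P(M+8) = C(5,4) × 0.1542^1 × 0.8458^4 = 5 × 0.1542 × 0.51176517 = 0.394571
Relative intensity = 0.394571 / 0.432851 × 100 = 91.16

91.16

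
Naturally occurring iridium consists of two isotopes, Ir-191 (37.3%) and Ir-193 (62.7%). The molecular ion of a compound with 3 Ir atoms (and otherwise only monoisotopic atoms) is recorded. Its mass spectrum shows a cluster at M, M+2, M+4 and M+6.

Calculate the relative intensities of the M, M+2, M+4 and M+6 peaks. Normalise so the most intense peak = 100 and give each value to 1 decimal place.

11.8 : 59.5 : 100.0 : 56.0

Expanding (0.373 + 0.627)^3:
P(M) = 0.373^3 = 0.051895
P(M+2) = 3 × 0.373^2 × 0.627^1 = 0.261702
P(M+4) = 3 × 0.373^1 × 0.627^2 = 0.439911
P(M+6) = 0.627^3 = 0.246492
The M+4 peak is largest (0.439911); scaling to 100 gives 11.8 : 59.5 : 100.0 : 56.0.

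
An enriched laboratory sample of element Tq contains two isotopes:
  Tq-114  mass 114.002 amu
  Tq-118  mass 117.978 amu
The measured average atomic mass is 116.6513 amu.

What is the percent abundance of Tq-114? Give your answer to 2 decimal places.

33.37%

Let x be the fractional abundance of Tq-114; then Tq-118 has abundance 1 − x.
114.002·x + 117.978·(1 − x) = 116.6513
(114.002 − 117.978)·x = 116.6513 − 117.978
x = -1.3267 / -3.976 = 0.33368 → 33.37% Tq-114, 66.63% Tq-118.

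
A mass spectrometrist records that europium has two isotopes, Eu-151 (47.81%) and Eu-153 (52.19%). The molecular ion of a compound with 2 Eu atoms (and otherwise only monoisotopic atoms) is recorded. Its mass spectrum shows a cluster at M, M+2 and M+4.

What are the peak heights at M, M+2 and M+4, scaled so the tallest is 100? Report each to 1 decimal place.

45.8 : 100.0 : 54.6

Expanding (0.4781 + 0.5219)^2:
P(M) = 0.4781^2 = 0.228580
P(M+2) = 2 × 0.4781^1 × 0.5219^1 = 0.499041
P(M+4) = 0.5219^2 = 0.272380
The M+2 peak is largest (0.499041); scaling to 100 gives 45.8 : 100.0 : 54.6.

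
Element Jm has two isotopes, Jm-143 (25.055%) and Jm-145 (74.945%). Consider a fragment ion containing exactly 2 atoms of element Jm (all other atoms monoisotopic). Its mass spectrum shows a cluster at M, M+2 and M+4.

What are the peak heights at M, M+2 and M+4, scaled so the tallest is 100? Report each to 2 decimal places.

Each Jm atom is independently Jm-143 (p = 0.25055) or Jm-145 (q = 0.74945); the cluster is the binomial expansion (p + q)^2.
P(M) = 0.25055^2 = 0.062775
P(M+2) = 2 × 0.25055^1 × 0.74945^1 = 0.375549
P(M+4) = 0.74945^2 = 0.561675
The M+4 peak is largest (0.561675); scaling to 100 gives 11.18 : 66.86 : 100.00.

11.18 : 66.86 : 100.00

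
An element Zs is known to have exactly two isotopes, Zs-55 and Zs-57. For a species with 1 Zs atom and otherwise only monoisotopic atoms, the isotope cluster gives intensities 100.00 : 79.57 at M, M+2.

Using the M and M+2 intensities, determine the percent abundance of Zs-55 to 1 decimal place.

55.7%

Write p for the Zs-55 fraction. I(M+2)/I(M) = [C(1,1)·p^0·(1−p)] / p^1 = 1·(1−p)/p = 79.57/100.00 = 0.7957
(1−p)/p = 0.7957/1 = 0.7957  ⇒  p = 1/(1 + 0.7957) = 0.5569
Zs-55: 55.7%, Zs-57: 44.3%.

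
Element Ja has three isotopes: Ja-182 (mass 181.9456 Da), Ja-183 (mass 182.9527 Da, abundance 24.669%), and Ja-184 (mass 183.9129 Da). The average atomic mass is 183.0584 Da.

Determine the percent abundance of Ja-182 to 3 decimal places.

Let x and y be the fractions of Ja-182 and Ja-184. Then x + y = 1 − 0.24669 = 0.75331 and 181.9456x + 183.9129y = 183.0584 − 0.24669×182.9527 = 137.925798437.
Substituting: 181.9456x + 183.9129(0.75331 − x) = 137.925798437
(181.9456 − 183.9129)x = -0.617628262  ⇒  x = 0.31395, y = 0.43936
Ja-182: 31.395%, Ja-184: 43.936%.

31.395%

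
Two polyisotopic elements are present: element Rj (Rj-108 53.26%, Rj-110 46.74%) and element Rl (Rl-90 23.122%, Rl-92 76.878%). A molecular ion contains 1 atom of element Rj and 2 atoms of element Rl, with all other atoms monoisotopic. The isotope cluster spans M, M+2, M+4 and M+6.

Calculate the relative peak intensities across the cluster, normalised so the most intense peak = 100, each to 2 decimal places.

Element Rj pattern (n=1): 0.5326 : 0.4674
Element Rl pattern (n=2): 0.05346269 : 0.35551462 : 0.59102269
Convolve the two distributions (both contribute in 2-u steps):
  M: 0.5326×0.05346269 = 0.028474
  M+2: 0.5326×0.35551462 + 0.4674×0.05346269 = 0.214336
  M+4: 0.5326×0.59102269 + 0.4674×0.35551462 = 0.480946
  M+6: 0.4674×0.59102269 = 0.276244
Scale to base peak (0.480946) = 100: 5.92 : 44.57 : 100.00 : 57.44

5.92 : 44.57 : 100.00 : 57.44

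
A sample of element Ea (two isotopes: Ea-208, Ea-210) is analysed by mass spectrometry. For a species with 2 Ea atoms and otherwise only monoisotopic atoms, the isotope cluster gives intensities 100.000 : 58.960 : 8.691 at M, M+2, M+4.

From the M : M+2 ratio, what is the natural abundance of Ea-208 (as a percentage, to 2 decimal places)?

Write p for the Ea-208 fraction. I(M+2)/I(M) = [C(2,1)·p^1·(1−p)] / p^2 = 2·(1−p)/p = 58.960/100.000 = 0.5896
(1−p)/p = 0.5896/2 = 0.2948  ⇒  p = 1/(1 + 0.2948) = 0.7723
Ea-208: 77.23%, Ea-210: 22.77%.

77.23%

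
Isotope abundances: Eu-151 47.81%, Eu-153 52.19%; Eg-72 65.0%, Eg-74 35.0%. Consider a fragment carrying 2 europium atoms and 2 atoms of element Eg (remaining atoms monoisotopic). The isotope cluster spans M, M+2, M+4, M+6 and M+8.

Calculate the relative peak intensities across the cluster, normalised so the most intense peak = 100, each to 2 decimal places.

26.09 : 85.06 : 100.00 : 50.00 : 9.01

Europium pattern (n=2): 0.22857961 : 0.49904078 : 0.27237961
Element Eg pattern (n=2): 0.4225 : 0.4550 : 0.1225
Convolve the two distributions (both contribute in 2-u steps):
  M: 0.22857961×0.4225 = 0.096575
  M+2: 0.22857961×0.4550 + 0.49904078×0.4225 = 0.314848
  M+4: 0.22857961×0.1225 + 0.49904078×0.4550 + 0.27237961×0.4225 = 0.370145
  M+6: 0.49904078×0.1225 + 0.27237961×0.4550 = 0.185065
  M+8: 0.27237961×0.1225 = 0.033367
Scale to base peak (0.370145) = 100: 26.09 : 85.06 : 100.00 : 50.00 : 9.01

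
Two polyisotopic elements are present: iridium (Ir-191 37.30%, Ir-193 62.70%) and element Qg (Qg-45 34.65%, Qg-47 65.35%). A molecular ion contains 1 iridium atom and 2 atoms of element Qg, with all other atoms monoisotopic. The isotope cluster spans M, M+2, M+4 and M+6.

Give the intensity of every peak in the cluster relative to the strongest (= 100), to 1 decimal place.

Iridium pattern (n=1): 0.3730 : 0.6270
Element Qg pattern (n=2): 0.12006225 : 0.4528755 : 0.42706225
Convolve the two distributions (both contribute in 2-u steps):
  M: 0.3730×0.12006225 = 0.044783
  M+2: 0.3730×0.4528755 + 0.6270×0.12006225 = 0.244202
  M+4: 0.3730×0.42706225 + 0.6270×0.4528755 = 0.443247
  M+6: 0.6270×0.42706225 = 0.267768
Scale to base peak (0.443247) = 100: 10.1 : 55.1 : 100.0 : 60.4

10.1 : 55.1 : 100.0 : 60.4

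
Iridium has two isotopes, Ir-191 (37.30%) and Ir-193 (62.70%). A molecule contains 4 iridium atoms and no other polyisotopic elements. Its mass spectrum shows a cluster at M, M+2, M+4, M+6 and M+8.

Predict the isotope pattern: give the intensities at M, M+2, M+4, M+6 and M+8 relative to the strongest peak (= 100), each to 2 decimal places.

Expanding (0.3730 + 0.6270)^4:
P(M) = 0.3730^4 = 0.019357
P(M+2) = 4 × 0.3730^3 × 0.6270^1 = 0.130153
P(M+4) = 6 × 0.3730^2 × 0.6270^2 = 0.328174
P(M+6) = 4 × 0.3730^1 × 0.6270^3 = 0.367766
P(M+8) = 0.6270^4 = 0.154550
The M+6 peak is largest (0.367766); scaling to 100 gives 5.26 : 35.39 : 89.23 : 100.00 : 42.02.

5.26 : 35.39 : 89.23 : 100.00 : 42.02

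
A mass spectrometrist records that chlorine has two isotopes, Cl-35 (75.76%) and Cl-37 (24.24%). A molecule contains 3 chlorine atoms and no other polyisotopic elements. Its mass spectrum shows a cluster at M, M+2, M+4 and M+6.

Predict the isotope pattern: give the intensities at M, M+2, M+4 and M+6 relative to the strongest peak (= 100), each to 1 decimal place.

100.0 : 96.0 : 30.7 : 3.3

The 3 Cl atoms are independent, so intensities follow the terms of (0.7576 + 0.2424)^3.
P(M) = 0.7576^3 = 0.434830
P(M+2) = 3 × 0.7576^2 × 0.2424^1 = 0.417382
P(M+4) = 3 × 0.7576^1 × 0.2424^2 = 0.133545
P(M+6) = 0.2424^3 = 0.014243
The M peak is largest (0.434830); scaling to 100 gives 100.0 : 96.0 : 30.7 : 3.3.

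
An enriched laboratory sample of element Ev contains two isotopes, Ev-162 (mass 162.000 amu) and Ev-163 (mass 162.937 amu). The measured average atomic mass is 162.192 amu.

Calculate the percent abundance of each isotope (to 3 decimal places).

Writing the weighted mean with unknown fraction x of Ev-162:
162.000·x + 162.937·(1 − x) = 162.192
(162.000 − 162.937)·x = 162.192 − 162.937
x = -0.745 / -0.937 = 0.79509 → 79.509% Ev-162, 20.491% Ev-163.

Ev-162: 79.509%, Ev-163: 20.491%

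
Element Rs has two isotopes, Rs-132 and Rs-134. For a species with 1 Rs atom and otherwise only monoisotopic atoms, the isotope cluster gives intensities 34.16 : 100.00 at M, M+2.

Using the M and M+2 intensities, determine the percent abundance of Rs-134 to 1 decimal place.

If p is the fraction of Rs that is Rs-132, then I(M+2)/I(M) = [C(1,1)·p^0·(1−p)] / p^1 = 1·(1−p)/p = 100.00/34.16 = 2.9274
(1−p)/p = 2.9274/1 = 2.9274  ⇒  p = 1/(1 + 2.9274) = 0.2546
Rs-132: 25.5%, Rs-134: 74.5%.

74.5%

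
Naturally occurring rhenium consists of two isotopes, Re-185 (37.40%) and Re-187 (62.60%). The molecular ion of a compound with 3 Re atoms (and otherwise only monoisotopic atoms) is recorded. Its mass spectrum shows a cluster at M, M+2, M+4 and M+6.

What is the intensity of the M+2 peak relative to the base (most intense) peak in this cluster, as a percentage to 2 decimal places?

Term probabilities: M 0.0523, M+2 0.2627, M+4 0.4397, M+6 0.2453. Base peak = M+4.
P(M+4) = C(3,2) × 0.3740^1 × 0.6260^2 = 3 × 0.3740 × 0.391876 = 0.439685 (base)
P(M+2) = C(3,1) × 0.3740^2 × 0.6260^1 = 3 × 0.139876 × 0.6260 = 0.262687
Relative intensity = 0.262687 / 0.439685 × 100 = 59.74

59.74%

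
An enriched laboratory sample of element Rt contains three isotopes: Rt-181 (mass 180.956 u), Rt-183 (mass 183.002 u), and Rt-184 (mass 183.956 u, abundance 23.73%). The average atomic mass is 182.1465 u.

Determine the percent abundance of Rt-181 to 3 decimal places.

52.878%

Let x and y be the fractions of Rt-181 and Rt-183. Then x + y = 1 − 0.2373 = 0.7627 and 180.956x + 183.002y = 182.1465 − 0.2373×183.956 = 138.4937412.
Substituting: 180.956x + 183.002(0.7627 − x) = 138.4937412
(180.956 − 183.002)x = -1.0818842  ⇒  x = 0.52878, y = 0.23392
Rt-181: 52.878%, Rt-183: 23.392%.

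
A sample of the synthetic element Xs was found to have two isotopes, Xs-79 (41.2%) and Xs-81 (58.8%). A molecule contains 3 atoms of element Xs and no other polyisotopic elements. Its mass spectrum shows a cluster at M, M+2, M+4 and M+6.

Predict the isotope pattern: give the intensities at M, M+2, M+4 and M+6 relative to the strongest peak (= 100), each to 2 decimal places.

16.37 : 70.07 : 100.00 : 47.57

The 3 Xs atoms are independent, so intensities follow the terms of (0.412 + 0.588)^3.
P(M) = 0.412^3 = 0.069935
P(M+2) = 3 × 0.412^2 × 0.588^1 = 0.299428
P(M+4) = 3 × 0.412^1 × 0.588^2 = 0.427340
P(M+6) = 0.588^3 = 0.203297
The M+4 peak is largest (0.427340); scaling to 100 gives 16.37 : 70.07 : 100.00 : 47.57.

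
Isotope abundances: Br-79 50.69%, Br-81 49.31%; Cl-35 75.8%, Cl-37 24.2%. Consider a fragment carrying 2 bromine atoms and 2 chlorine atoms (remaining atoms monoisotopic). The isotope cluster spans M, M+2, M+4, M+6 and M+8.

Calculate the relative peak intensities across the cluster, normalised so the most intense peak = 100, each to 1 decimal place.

38.7 : 100.0 : 88.6 : 31.1 : 3.7

Bromine pattern (n=2): 0.25694761 : 0.49990478 : 0.24314761
Chlorine pattern (n=2): 0.574564 : 0.366872 : 0.058564
Convolve the two distributions (both contribute in 2-u steps):
  M: 0.25694761×0.574564 = 0.147633
  M+2: 0.25694761×0.366872 + 0.49990478×0.574564 = 0.381494
  M+4: 0.25694761×0.058564 + 0.49990478×0.366872 + 0.24314761×0.574564 = 0.338153
  M+6: 0.49990478×0.058564 + 0.24314761×0.366872 = 0.118480
  M+8: 0.24314761×0.058564 = 0.014240
Scale to base peak (0.381494) = 100: 38.7 : 100.0 : 88.6 : 31.1 : 3.7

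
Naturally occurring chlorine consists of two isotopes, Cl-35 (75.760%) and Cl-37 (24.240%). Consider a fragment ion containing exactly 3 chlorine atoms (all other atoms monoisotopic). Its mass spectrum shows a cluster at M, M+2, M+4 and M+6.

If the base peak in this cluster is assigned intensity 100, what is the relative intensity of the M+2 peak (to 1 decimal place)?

96.0

(0.75760 + 0.24240)^3 gives M 0.4348, M+2 0.4174, M+4 0.1335, M+6 0.0142; the largest is M.
P(M) = C(3,0) × 0.75760^3 × 0.24240^0 = 1 × 0.4348304 × 1.0000 = 0.434830 (base)
P(M+2) = C(3,1) × 0.75760^2 × 0.24240^1 = 3 × 0.57395776 × 0.2424 = 0.417382
Relative intensity = 0.417382 / 0.434830 × 100 = 96.0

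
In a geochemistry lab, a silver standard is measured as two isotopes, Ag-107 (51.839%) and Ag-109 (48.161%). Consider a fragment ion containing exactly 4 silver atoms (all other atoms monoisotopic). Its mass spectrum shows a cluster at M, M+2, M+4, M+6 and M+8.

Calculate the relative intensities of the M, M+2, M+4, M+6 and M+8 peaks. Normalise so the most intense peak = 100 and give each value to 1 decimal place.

19.3 : 71.8 : 100.0 : 61.9 : 14.4

Expanding (0.51839 + 0.48161)^4:
P(M) = 0.51839^4 = 0.072215
P(M+2) = 4 × 0.51839^3 × 0.48161^1 = 0.268365
P(M+4) = 6 × 0.51839^2 × 0.48161^2 = 0.373986
P(M+6) = 4 × 0.51839^1 × 0.48161^3 = 0.231634
P(M+8) = 0.48161^4 = 0.053800
The M+4 peak is largest (0.373986); scaling to 100 gives 19.3 : 71.8 : 100.0 : 61.9 : 14.4.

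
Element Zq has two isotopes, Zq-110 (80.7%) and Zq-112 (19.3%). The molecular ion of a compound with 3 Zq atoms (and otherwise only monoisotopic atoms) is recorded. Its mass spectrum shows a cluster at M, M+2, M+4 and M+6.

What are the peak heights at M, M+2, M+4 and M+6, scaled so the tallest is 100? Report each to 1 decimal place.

100.0 : 71.7 : 17.2 : 1.4

Each Zq atom is independently Zq-110 (p = 0.807) or Zq-112 (q = 0.193); the cluster is the binomial expansion (p + q)^3.
P(M) = 0.807^3 = 0.525558
P(M+2) = 3 × 0.807^2 × 0.193^1 = 0.377073
P(M+4) = 3 × 0.807^1 × 0.193^2 = 0.090180
P(M+6) = 0.193^3 = 0.007189
The M peak is largest (0.525558); scaling to 100 gives 100.0 : 71.7 : 17.2 : 1.4.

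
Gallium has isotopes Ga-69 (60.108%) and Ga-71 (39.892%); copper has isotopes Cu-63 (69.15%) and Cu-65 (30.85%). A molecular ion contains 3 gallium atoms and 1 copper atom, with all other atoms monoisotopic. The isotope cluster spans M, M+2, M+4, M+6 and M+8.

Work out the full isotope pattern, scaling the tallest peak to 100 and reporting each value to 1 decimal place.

Gallium pattern (n=3): 0.2171685 : 0.432386 : 0.2869625 : 0.063483
Copper pattern (n=1): 0.6915 : 0.3085
Convolve the two distributions (both contribute in 2-u steps):
  M: 0.2171685×0.6915 = 0.150172
  M+2: 0.2171685×0.3085 + 0.432386×0.6915 = 0.365991
  M+4: 0.432386×0.3085 + 0.2869625×0.6915 = 0.331826
  M+6: 0.2869625×0.3085 + 0.063483×0.6915 = 0.132426
  M+8: 0.063483×0.3085 = 0.019585
Scale to base peak (0.365991) = 100: 41.0 : 100.0 : 90.7 : 36.2 : 5.4

41.0 : 100.0 : 90.7 : 36.2 : 5.4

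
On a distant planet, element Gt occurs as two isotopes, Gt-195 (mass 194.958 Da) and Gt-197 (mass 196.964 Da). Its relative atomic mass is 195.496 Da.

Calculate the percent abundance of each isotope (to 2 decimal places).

Gt-195: 73.18%, Gt-197: 26.82%

Let x be the fractional abundance of Gt-195; then Gt-197 has abundance 1 − x.
194.958·x + 196.964·(1 − x) = 195.496
(194.958 − 196.964)·x = 195.496 − 196.964
x = -1.468 / -2.006 = 0.73180 → 73.18% Gt-195, 26.82% Gt-197.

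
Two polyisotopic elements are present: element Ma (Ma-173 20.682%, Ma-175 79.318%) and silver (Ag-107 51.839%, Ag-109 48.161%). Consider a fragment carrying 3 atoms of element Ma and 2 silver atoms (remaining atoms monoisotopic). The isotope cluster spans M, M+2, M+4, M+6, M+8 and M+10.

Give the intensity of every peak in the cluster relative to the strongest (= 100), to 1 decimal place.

Element Ma pattern (n=3): 0.00884662 : 0.10178366 : 0.3903528 : 0.49901691
Silver pattern (n=2): 0.26872819 : 0.49932362 : 0.23194819
Convolve the two distributions (both contribute in 2-u steps):
  M: 0.00884662×0.26872819 = 0.002377
  M+2: 0.00884662×0.49932362 + 0.10178366×0.26872819 = 0.031769
  M+4: 0.00884662×0.23194819 + 0.10178366×0.49932362 + 0.3903528×0.26872819 = 0.157774
  M+6: 0.10178366×0.23194819 + 0.3903528×0.49932362 + 0.49901691×0.26872819 = 0.352621
  M+8: 0.3903528×0.23194819 + 0.49901691×0.49932362 = 0.339713
  M+10: 0.49901691×0.23194819 = 0.115746
Scale to base peak (0.352621) = 100: 0.7 : 9.0 : 44.7 : 100.0 : 96.3 : 32.8

0.7 : 9.0 : 44.7 : 100.0 : 96.3 : 32.8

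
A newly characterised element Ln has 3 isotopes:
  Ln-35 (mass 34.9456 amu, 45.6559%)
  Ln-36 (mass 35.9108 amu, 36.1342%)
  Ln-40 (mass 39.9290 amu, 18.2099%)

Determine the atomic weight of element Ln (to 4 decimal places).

36.2018 amu

Average mass = Σ (abundance × isotope mass) = 0.456559 × 34.9456 + 0.361342 × 35.9108 + 0.182099 × 39.9290
= 15.95473 + 12.97608 + 7.27103 = 36.20184 amu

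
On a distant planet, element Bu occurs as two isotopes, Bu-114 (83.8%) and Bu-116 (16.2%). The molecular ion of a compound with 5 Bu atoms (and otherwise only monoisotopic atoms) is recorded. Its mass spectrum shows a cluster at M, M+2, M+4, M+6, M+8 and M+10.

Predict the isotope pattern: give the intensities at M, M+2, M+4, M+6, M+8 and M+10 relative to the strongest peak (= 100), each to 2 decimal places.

Each Bu atom is independently Bu-114 (p = 0.838) or Bu-116 (q = 0.162); the cluster is the binomial expansion (p + q)^5.
P(M) = 0.838^5 = 0.413257
P(M+2) = 5 × 0.838^4 × 0.162^1 = 0.399449
P(M+4) = 10 × 0.838^3 × 0.162^2 = 0.154441
P(M+6) = 10 × 0.838^2 × 0.162^3 = 0.029856
P(M+8) = 5 × 0.838^1 × 0.162^4 = 0.002886
P(M+10) = 0.162^5 = 0.000112
The M peak is largest (0.413257); scaling to 100 gives 100.00 : 96.66 : 37.37 : 7.22 : 0.70 : 0.03.

100.00 : 96.66 : 37.37 : 7.22 : 0.70 : 0.03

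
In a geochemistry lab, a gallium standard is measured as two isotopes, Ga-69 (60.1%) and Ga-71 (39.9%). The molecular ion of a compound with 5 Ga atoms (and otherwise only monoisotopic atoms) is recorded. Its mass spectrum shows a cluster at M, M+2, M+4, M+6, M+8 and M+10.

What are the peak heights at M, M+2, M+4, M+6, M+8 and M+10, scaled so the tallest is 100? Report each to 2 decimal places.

22.69 : 75.31 : 100.00 : 66.39 : 22.04 : 2.93

The 5 Ga atoms are independent, so intensities follow the terms of (0.601 + 0.399)^5.
P(M) = 0.601^5 = 0.078410
P(M+2) = 5 × 0.601^4 × 0.399^1 = 0.260280
P(M+4) = 10 × 0.601^3 × 0.399^2 = 0.345596
P(M+6) = 10 × 0.601^2 × 0.399^3 = 0.229439
P(M+8) = 5 × 0.601^1 × 0.399^4 = 0.076162
P(M+10) = 0.399^5 = 0.010113
The M+4 peak is largest (0.345596); scaling to 100 gives 22.69 : 75.31 : 100.00 : 66.39 : 22.04 : 2.93.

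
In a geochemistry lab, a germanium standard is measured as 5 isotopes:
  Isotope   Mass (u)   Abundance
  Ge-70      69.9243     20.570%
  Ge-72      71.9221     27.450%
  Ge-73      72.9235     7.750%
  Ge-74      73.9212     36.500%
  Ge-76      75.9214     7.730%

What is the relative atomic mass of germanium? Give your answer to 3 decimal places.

72.628 u

Weight each isotope mass by its fractional abundance: 0.20570 × 69.9243 + 0.27450 × 71.9221 + 0.07750 × 72.9235 + 0.36500 × 73.9212 + 0.07730 × 75.9214
= 14.38343 + 19.74262 + 5.65157 + 26.98124 + 5.86872 = 72.62758 u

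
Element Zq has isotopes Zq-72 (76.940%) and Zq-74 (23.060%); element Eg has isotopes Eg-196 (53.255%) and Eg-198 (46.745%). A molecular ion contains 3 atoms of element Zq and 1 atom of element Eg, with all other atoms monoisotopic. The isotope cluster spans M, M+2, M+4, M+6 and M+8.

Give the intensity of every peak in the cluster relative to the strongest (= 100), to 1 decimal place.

56.3 : 100.0 : 59.6 : 14.8 : 1.3

Element Zq pattern (n=3): 0.45546661 : 0.40952925 : 0.12274167 : 0.01226247
Element Eg pattern (n=1): 0.53255 : 0.46745
Convolve the two distributions (both contribute in 2-u steps):
  M: 0.45546661×0.53255 = 0.242559
  M+2: 0.45546661×0.46745 + 0.40952925×0.53255 = 0.431003
  M+4: 0.40952925×0.46745 + 0.12274167×0.53255 = 0.256801
  M+6: 0.12274167×0.46745 + 0.01226247×0.53255 = 0.063906
  M+8: 0.01226247×0.46745 = 0.005732
Scale to base peak (0.431003) = 100: 56.3 : 100.0 : 59.6 : 14.8 : 1.3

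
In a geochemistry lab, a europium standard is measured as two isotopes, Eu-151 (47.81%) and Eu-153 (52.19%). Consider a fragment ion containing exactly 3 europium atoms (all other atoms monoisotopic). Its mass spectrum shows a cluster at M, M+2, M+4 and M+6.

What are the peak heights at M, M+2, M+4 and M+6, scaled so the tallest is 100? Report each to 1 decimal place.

Expanding (0.4781 + 0.5219)^3:
P(M) = 0.4781^3 = 0.109284
P(M+2) = 3 × 0.4781^2 × 0.5219^1 = 0.357887
P(M+4) = 3 × 0.4781^1 × 0.5219^2 = 0.390674
P(M+6) = 0.5219^3 = 0.142155
The M+4 peak is largest (0.390674); scaling to 100 gives 28.0 : 91.6 : 100.0 : 36.4.

28.0 : 91.6 : 100.0 : 36.4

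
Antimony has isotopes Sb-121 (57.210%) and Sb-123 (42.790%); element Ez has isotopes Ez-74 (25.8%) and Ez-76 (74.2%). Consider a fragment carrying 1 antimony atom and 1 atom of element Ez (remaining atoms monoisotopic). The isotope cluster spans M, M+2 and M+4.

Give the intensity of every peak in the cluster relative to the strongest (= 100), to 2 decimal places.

Antimony pattern (n=1): 0.5721 : 0.4279
Element Ez pattern (n=1): 0.2580 : 0.7420
Convolve the two distributions (both contribute in 2-u steps):
  M: 0.5721×0.2580 = 0.147602
  M+2: 0.5721×0.7420 + 0.4279×0.2580 = 0.534896
  M+4: 0.4279×0.7420 = 0.317502
Scale to base peak (0.534896) = 100: 27.59 : 100.00 : 59.36

27.59 : 100.00 : 59.36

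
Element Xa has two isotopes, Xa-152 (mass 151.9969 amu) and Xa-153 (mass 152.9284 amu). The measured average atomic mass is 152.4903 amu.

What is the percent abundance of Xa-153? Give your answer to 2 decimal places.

With x = fraction of Xa-152 (so Xa-153 is 1 − x):
151.9969·x + 152.9284·(1 − x) = 152.4903
(151.9969 − 152.9284)·x = 152.4903 − 152.9284
x = -0.4381 / -0.9315 = 0.47032 → 47.03% Xa-152, 52.97% Xa-153.

52.97%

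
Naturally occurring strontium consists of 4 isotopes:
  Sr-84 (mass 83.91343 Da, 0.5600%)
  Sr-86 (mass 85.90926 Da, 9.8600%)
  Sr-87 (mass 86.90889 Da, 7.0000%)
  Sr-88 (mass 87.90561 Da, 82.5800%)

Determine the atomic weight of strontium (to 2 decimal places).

Average mass = Σ (abundance × isotope mass) = 0.005600 × 83.91343 + 0.098600 × 85.90926 + 0.070000 × 86.90889 + 0.825800 × 87.90561
= 0.469915 + 8.470653 + 6.083622 + 72.592453 = 87.616643 Da

87.62 Da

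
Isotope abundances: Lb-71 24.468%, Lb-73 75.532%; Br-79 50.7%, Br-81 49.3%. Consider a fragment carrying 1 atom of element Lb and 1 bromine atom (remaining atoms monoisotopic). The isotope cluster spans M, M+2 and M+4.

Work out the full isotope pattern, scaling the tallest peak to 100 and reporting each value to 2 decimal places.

24.63 : 100.00 : 73.95

Element Lb pattern (n=1): 0.24468 : 0.75532
Bromine pattern (n=1): 0.5070 : 0.4930
Convolve the two distributions (both contribute in 2-u steps):
  M: 0.24468×0.5070 = 0.124053
  M+2: 0.24468×0.4930 + 0.75532×0.5070 = 0.503574
  M+4: 0.75532×0.4930 = 0.372373
Scale to base peak (0.503574) = 100: 24.63 : 100.00 : 73.95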